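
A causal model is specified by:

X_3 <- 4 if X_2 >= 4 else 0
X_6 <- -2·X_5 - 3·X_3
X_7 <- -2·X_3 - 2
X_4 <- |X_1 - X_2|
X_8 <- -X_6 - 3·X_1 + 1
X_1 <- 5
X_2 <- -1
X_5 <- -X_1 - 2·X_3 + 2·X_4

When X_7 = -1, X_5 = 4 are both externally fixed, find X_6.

Setting X_7 = -1, X_5 = 4 by intervention discards those variables' equations.
X_3 = 4 if X_2 >= 4 else 0  [with X_2=-1]  = 0
X_6 = -2·X_5 - 3·X_3  [with X_5=4, X_3=0]  = -8

-8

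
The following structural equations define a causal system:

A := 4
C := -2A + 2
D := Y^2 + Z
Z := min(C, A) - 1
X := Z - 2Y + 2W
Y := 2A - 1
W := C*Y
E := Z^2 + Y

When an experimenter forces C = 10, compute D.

52

Under do(C=10), the mechanism C := -2A + 2 is discarded; C is fixed at 10.
Z = min(C, A) - 1  [with C=10, A=4]  = 3
Y = 2A - 1  [with A=4]  = 7
D = Y^2 + Z  [with Y=7, Z=3]  = 52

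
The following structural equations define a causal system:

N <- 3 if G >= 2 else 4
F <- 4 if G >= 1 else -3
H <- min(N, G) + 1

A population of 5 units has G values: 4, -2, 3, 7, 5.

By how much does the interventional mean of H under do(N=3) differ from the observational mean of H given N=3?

-1

The intervention sets N=3 in all 5 units regardless of G. Recomputing H per unit gives 4, -1, 4, 4, 4; average 3.
Observing N=3 restricts to units where N's equation naturally yields 3: G ∈ {4, 3, 7, 5}. In that subpopulation H = 4, 4, 4, 4, mean 4.
Difference = 3 − 4 = -1.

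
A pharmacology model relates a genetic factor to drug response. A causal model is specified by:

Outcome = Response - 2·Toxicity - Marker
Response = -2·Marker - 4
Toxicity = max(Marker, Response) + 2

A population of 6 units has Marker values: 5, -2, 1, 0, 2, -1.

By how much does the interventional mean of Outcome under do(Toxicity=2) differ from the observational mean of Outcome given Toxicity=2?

Every unit gets Toxicity=2 under the intervention. Outcome values become -23, -2, -11, -8, -14, -5; E[Outcome|do(Toxicity=2)] = -10.5.
E[Outcome|Toxicity=2] averages over only the 2 units with Toxicity=2 (Marker = -2, 0): Outcome = -2, -8, mean -5.
Difference = -10.5 − (-5) = -5.5.

-5.5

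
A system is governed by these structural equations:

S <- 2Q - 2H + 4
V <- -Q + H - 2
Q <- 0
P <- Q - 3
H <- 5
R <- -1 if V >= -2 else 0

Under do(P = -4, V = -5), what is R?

0

Under do(P = -4, V = -5), each intervened variable's structural equation is replaced by its fixed value.
R = -1 if V >= -2 else 0  [with V=-5]  = 0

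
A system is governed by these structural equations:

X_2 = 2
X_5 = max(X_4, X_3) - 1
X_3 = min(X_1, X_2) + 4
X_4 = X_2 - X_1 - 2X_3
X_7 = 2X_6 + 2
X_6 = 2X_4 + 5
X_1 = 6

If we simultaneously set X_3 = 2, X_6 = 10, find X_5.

The joint intervention fixes X_3 = 2, X_6 = 10, removing each variable's own equation.
X_4 = X_2 - X_1 - 2X_3  [with X_2=2, X_1=6, X_3=2]  = -8
X_5 = max(X_4, X_3) - 1  [with X_4=-8, X_3=2]  = 1

1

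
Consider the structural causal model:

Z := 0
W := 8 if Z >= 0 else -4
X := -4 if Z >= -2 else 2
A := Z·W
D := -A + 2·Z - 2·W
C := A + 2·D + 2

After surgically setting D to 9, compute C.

The intervention breaks the incoming arrows to D: D := -A + 2·Z - 2·W no longer applies, and D = 9.
W = 8 if Z >= 0 else -4  [with Z=0]  = 8
A = Z·W  [with Z=0, W=8]  = 0
C = A + 2·D + 2  [with A=0, D=9]  = 20

20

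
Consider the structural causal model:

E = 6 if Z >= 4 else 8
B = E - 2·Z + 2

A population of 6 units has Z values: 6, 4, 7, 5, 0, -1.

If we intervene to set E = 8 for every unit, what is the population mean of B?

3

Under do(E=8), E's equation is replaced by E=8 for every unit. Per-unit B: -2, 2, -4, 0, 10, 12. Mean = 3.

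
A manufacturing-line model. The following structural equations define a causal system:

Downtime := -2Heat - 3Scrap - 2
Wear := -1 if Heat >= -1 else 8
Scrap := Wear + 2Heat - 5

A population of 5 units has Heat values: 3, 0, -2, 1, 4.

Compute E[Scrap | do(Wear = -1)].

Under do(Wear=-1), Wear's equation is replaced by Wear=-1 for every unit. Per-unit Scrap: 0, -6, -10, -4, 2. Mean = -3.6.

-3.6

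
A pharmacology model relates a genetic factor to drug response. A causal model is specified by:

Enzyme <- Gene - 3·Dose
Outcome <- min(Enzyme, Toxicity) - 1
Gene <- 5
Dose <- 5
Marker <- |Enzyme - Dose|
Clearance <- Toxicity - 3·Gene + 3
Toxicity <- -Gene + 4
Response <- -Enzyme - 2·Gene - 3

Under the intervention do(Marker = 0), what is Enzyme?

-10

Under do(Marker=0), the mechanism Marker <- |Enzyme - Dose| is discarded; Marker is fixed at 0.
Since Enzyme is not a descendant of the intervened variable, it is unaffected.
Enzyme = Gene - 3·Dose  [with Gene=5, Dose=5]  = -10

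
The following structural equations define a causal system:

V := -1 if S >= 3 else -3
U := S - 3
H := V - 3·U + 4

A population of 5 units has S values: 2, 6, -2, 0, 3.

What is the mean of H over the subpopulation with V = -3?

E[H|V=-3] averages over only the 3 units with V=-3 (S = 2, -2, 0): H = 4, 16, 10, mean 10.

10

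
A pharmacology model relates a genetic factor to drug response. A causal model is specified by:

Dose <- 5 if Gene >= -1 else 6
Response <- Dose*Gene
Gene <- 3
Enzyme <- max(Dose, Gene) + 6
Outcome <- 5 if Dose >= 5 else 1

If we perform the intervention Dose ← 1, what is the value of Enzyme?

The intervention breaks the incoming arrows to Dose: Dose <- 5 if Gene >= -1 else 6 no longer applies, and Dose = 1.
Enzyme = max(Dose, Gene) + 6  [with Dose=1, Gene=3]  = 9

9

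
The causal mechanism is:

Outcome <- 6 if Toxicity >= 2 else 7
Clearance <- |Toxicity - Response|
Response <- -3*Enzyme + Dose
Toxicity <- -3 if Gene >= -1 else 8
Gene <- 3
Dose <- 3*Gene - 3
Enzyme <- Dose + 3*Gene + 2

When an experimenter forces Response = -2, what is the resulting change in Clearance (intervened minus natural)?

Under do(Response=-2), the mechanism Response <- -3*Enzyme + Dose is discarded; Response is fixed at -2.
Toxicity = -3 if Gene >= -1 else 8  [with Gene=3]  = -3
Clearance = |Toxicity - Response|  [with Toxicity=-3, Response=-2]  = 1
Without intervention: Dose = 3*Gene - 3  [with Gene=3]  = 6; Enzyme = Dose + 3*Gene + 2  [with Dose=6, Gene=3]  = 17; Response = -3*Enzyme + Dose  [with Enzyme=17, Dose=6]  = -45; Toxicity = -3 if Gene >= -1 else 8  [with Gene=3]  = -3; Clearance = |Toxicity - Response|  [with Toxicity=-3, Response=-45]  = 42.
Change = 1 − 42 = -41.

-41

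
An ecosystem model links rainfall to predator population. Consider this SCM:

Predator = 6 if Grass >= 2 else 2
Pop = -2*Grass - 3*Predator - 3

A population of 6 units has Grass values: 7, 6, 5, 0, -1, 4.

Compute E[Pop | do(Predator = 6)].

The intervention sets Predator=6 in all 6 units regardless of Grass. Recomputing Pop per unit gives -35, -33, -31, -21, -19, -29; average -28.

-28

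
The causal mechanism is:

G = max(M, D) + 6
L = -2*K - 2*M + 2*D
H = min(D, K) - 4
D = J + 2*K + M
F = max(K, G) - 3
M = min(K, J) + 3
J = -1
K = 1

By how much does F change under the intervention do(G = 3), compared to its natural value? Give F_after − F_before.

Intervening sets G = 3 and removes its equation (G = max(M, D) + 6).
F = max(K, G) - 3  [with K=1, G=3]  = 0
Without intervention: M = min(K, J) + 3  [with K=1, J=-1]  = 2; D = J + 2*K + M  [with J=-1, K=1, M=2]  = 3; G = max(M, D) + 6  [with M=2, D=3]  = 9; F = max(K, G) - 3  [with K=1, G=9]  = 6.
Change = 0 − 6 = -6.

-6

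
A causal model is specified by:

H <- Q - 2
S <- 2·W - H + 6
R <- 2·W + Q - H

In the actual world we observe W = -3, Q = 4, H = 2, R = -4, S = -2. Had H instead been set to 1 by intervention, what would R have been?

The intervention breaks the incoming arrows to H: H <- Q - 2 no longer applies, and H = 1.
R = 2·W + Q - H  [with W=-3, Q=4, H=1]  = -3

-3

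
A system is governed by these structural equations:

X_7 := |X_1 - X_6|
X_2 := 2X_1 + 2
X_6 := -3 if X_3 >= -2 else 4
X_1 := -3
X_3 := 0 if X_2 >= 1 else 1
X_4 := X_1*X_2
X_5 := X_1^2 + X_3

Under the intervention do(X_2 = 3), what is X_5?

9

do(X_2=3) replaces the equation X_2 := 2X_1 + 2 with the constant X_2 = 3.
X_3 = 0 if X_2 >= 1 else 1  [with X_2=3]  = 0
X_5 = X_1^2 + X_3  [with X_1=-3, X_3=0]  = 9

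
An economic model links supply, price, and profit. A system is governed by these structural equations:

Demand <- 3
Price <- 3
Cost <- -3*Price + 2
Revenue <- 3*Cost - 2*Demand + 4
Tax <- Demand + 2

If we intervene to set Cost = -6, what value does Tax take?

do(Cost=-6) replaces the equation Cost <- -3*Price + 2 with the constant Cost = -6.
Tax is not downstream of the intervention, so its value is determined by the original equations.
Tax = Demand + 2  [with Demand=3]  = 5

5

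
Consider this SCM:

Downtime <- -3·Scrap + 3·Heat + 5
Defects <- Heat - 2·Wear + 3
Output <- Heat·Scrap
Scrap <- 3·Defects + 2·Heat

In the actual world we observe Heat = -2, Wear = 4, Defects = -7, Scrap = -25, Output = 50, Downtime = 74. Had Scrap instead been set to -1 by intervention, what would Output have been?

Intervening sets Scrap = -1 and removes its equation (Scrap <- 3·Defects + 2·Heat).
Output = Heat·Scrap  [with Heat=-2, Scrap=-1]  = 2

2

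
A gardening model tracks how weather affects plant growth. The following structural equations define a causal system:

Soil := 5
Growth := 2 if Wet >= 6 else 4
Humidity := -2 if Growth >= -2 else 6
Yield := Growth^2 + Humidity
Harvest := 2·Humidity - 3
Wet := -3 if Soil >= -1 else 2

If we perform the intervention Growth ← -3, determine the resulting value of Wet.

Under do(Growth=-3), the mechanism Growth := 2 if Wet >= 6 else 4 is discarded; Growth is fixed at -3.
Since Wet is not a descendant of the intervened variable, it is unaffected.
Wet = -3 if Soil >= -1 else 2  [with Soil=5]  = -3

-3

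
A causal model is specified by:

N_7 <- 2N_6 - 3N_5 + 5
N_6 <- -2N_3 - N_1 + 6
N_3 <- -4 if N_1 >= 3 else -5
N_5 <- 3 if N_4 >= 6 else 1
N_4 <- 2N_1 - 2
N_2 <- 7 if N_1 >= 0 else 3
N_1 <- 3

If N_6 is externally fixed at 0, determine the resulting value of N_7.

2

Intervening sets N_6 = 0 and removes its equation (N_6 <- -2N_3 - N_1 + 6).
N_4 = 2N_1 - 2  [with N_1=3]  = 4
N_5 = 3 if N_4 >= 6 else 1  [with N_4=4]  = 1
N_7 = 2N_6 - 3N_5 + 5  [with N_6=0, N_5=1]  = 2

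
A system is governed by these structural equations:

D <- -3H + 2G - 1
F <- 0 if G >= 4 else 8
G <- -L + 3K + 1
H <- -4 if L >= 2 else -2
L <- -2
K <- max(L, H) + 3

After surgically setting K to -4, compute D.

The intervention breaks the incoming arrows to K: K <- max(L, H) + 3 no longer applies, and K = -4.
H = -4 if L >= 2 else -2  [with L=-2]  = -2
G = -L + 3K + 1  [with L=-2, K=-4]  = -9
D = -3H + 2G - 1  [with H=-2, G=-9]  = -13

-13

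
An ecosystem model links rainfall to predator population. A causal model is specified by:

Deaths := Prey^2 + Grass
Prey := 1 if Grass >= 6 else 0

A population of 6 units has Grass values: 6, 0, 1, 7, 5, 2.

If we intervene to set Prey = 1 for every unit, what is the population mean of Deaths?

4.5

Every unit gets Prey=1 under the intervention. Deaths values become 7, 1, 2, 8, 6, 3; E[Deaths|do(Prey=1)] = 4.5.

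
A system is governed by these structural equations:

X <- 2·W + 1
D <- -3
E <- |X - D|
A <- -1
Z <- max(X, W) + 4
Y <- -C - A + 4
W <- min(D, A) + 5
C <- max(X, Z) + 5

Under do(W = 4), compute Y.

-13

The intervention breaks the incoming arrows to W: W <- min(D, A) + 5 no longer applies, and W = 4.
X = 2·W + 1  [with W=4]  = 9
Z = max(X, W) + 4  [with X=9, W=4]  = 13
C = max(X, Z) + 5  [with X=9, Z=13]  = 18
Y = -C - A + 4  [with C=18, A=-1]  = -13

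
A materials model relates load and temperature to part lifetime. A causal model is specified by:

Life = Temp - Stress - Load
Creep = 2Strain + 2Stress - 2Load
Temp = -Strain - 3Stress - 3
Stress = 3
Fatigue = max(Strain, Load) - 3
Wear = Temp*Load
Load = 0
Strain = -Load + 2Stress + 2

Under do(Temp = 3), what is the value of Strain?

Under do(Temp=3), the mechanism Temp = -Strain - 3Stress - 3 is discarded; Temp is fixed at 3.
Since Strain is not a descendant of the intervened variable, it is unaffected.
Strain = -Load + 2Stress + 2  [with Load=0, Stress=3]  = 8

8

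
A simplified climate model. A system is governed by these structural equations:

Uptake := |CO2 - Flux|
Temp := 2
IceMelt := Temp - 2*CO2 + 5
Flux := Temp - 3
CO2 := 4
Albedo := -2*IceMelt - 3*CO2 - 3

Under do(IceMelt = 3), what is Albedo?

-21

The intervention breaks the incoming arrows to IceMelt: IceMelt := Temp - 2*CO2 + 5 no longer applies, and IceMelt = 3.
Albedo = -2*IceMelt - 3*CO2 - 3  [with IceMelt=3, CO2=4]  = -21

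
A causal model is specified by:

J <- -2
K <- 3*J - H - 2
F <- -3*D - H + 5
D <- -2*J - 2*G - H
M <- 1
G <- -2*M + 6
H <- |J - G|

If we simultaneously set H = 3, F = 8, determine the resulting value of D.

The joint intervention fixes H = 3, F = 8, removing each variable's own equation.
G = -2*M + 6  [with M=1]  = 4
D = -2*J - 2*G - H  [with J=-2, G=4, H=3]  = -7

-7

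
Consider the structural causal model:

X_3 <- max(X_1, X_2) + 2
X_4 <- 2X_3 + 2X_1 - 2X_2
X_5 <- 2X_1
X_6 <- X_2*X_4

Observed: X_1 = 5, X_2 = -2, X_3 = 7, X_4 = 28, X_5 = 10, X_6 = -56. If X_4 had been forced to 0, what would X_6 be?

Under do(X_4=0), the mechanism X_4 <- 2X_3 + 2X_1 - 2X_2 is discarded; X_4 is fixed at 0.
X_6 = X_2*X_4  [with X_2=-2, X_4=0]  = 0

0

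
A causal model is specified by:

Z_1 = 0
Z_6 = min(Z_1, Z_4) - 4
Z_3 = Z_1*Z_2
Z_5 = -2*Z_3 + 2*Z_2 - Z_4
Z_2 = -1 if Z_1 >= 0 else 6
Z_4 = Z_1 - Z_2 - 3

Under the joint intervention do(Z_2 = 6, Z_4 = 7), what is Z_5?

5

Setting Z_2 = 6, Z_4 = 7 by intervention discards those variables' equations.
Z_3 = Z_1*Z_2  [with Z_1=0, Z_2=6]  = 0
Z_5 = -2*Z_3 + 2*Z_2 - Z_4  [with Z_3=0, Z_2=6, Z_4=7]  = 5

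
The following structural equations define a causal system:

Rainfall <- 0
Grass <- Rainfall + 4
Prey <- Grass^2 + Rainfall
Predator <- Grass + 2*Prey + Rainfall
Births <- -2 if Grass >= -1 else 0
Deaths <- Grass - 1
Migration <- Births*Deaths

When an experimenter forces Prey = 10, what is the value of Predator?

The intervention breaks the incoming arrows to Prey: Prey <- Grass^2 + Rainfall no longer applies, and Prey = 10.
Grass = Rainfall + 4  [with Rainfall=0]  = 4
Predator = Grass + 2*Prey + Rainfall  [with Grass=4, Prey=10, Rainfall=0]  = 24

24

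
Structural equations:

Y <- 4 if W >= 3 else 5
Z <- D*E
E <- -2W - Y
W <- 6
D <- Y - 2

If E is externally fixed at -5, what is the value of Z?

-10

do(E=-5) replaces the equation E <- -2W - Y with the constant E = -5.
Y = 4 if W >= 3 else 5  [with W=6]  = 4
D = Y - 2  [with Y=4]  = 2
Z = D*E  [with D=2, E=-5]  = -10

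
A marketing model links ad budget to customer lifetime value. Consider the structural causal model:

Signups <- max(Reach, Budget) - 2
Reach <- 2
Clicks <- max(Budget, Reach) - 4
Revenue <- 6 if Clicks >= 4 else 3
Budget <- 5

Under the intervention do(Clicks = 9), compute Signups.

3

The intervention breaks the incoming arrows to Clicks: Clicks <- max(Budget, Reach) - 4 no longer applies, and Clicks = 9.
Signups is not downstream of the intervention, so its value is determined by the original equations.
Signups = max(Reach, Budget) - 2  [with Reach=2, Budget=5]  = 3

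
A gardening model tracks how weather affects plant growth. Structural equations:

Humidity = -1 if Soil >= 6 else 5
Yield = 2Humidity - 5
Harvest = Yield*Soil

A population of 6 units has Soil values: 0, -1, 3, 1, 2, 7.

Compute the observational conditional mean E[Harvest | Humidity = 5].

E[Harvest|Humidity=5] averages over only the 5 units with Humidity=5 (Soil = 0, -1, 3, 1, 2): Harvest = 0, -5, 15, 5, 10, mean 5.

5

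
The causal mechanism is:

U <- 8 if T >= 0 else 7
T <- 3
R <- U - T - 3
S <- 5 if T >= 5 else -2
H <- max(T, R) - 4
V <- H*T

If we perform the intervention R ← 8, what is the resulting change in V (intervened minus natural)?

The intervention breaks the incoming arrows to R: R <- U - T - 3 no longer applies, and R = 8.
H = max(T, R) - 4  [with T=3, R=8]  = 4
V = H*T  [with H=4, T=3]  = 12
Without intervention: U = 8 if T >= 0 else 7  [with T=3]  = 8; R = U - T - 3  [with U=8, T=3]  = 2; H = max(T, R) - 4  [with T=3, R=2]  = -1; V = H*T  [with H=-1, T=3]  = -3.
Change = 12 − (-3) = 15.

15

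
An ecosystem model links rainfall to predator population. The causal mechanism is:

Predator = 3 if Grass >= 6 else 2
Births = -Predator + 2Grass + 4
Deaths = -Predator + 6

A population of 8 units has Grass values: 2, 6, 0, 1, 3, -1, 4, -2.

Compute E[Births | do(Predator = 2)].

Under do(Predator=2), Predator's equation is replaced by Predator=2 for every unit. Per-unit Births: 6, 14, 2, 4, 8, 0, 10, -2. Mean = 5.25.

5.25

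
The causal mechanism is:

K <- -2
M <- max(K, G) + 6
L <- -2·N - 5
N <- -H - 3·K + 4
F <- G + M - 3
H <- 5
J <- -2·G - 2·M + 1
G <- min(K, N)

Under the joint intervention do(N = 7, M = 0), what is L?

-19

The joint intervention fixes N = 7, M = 0, removing each variable's own equation.
L = -2·N - 5  [with N=7]  = -19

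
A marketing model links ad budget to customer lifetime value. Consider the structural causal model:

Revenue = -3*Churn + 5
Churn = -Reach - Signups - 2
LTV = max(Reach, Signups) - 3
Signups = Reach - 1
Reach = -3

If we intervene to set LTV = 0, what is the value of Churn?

5

do(LTV=0) replaces the equation LTV = max(Reach, Signups) - 3 with the constant LTV = 0.
Churn is not downstream of the intervention, so its value is determined by the original equations.
Signups = Reach - 1  [with Reach=-3]  = -4
Churn = -Reach - Signups - 2  [with Reach=-3, Signups=-4]  = 5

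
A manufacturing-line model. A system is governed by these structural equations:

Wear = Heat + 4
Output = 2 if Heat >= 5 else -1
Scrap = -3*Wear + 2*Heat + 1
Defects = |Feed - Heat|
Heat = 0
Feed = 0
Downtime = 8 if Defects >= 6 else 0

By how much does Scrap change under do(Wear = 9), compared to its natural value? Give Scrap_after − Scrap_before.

-15

do(Wear=9) replaces the equation Wear = Heat + 4 with the constant Wear = 9.
Scrap = -3*Wear + 2*Heat + 1  [with Wear=9, Heat=0]  = -26
Without intervention: Wear = Heat + 4  [with Heat=0]  = 4; Scrap = -3*Wear + 2*Heat + 1  [with Wear=4, Heat=0]  = -11.
Change = -26 − (-11) = -15.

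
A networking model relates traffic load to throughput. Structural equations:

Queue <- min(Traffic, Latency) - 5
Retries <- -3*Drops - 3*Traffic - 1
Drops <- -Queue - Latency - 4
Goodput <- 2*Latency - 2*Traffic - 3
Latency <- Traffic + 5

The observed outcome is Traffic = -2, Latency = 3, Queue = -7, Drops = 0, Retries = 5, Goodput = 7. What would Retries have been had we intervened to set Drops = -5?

Intervening sets Drops = -5 and removes its equation (Drops <- -Queue - Latency - 4).
Retries = -3*Drops - 3*Traffic - 1  [with Drops=-5, Traffic=-2]  = 20

20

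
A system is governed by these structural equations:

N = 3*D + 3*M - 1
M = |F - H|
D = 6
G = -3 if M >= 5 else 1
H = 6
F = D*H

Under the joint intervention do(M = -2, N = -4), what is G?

1

The joint intervention fixes M = -2, N = -4, removing each variable's own equation.
G = -3 if M >= 5 else 1  [with M=-2]  = 1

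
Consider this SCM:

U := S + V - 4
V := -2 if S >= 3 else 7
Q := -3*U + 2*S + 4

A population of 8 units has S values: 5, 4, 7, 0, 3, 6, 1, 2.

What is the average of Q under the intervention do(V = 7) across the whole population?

Under do(V=7), V's equation is replaced by V=7 for every unit. Per-unit Q: -10, -9, -12, -5, -8, -11, -6, -7. Mean = -8.5.

-8.5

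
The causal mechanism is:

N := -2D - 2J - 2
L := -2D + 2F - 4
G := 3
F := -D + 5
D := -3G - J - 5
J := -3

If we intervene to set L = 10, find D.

do(L=10) replaces the equation L := -2D + 2F - 4 with the constant L = 10.
D is not downstream of the intervention, so its value is determined by the original equations.
D = -3G - J - 5  [with G=3, J=-3]  = -11

-11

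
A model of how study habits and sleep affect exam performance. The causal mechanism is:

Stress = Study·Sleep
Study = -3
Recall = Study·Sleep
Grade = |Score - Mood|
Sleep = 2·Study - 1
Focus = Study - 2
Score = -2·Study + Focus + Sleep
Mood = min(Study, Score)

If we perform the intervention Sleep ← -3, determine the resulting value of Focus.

Under do(Sleep=-3), the mechanism Sleep = 2·Study - 1 is discarded; Sleep is fixed at -3.
Since Focus is not a descendant of the intervened variable, it is unaffected.
Focus = Study - 2  [with Study=-3]  = -5

-5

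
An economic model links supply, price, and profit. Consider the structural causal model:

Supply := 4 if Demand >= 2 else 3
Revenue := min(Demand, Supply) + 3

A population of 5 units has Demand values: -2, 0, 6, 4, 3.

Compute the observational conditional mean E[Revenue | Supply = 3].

Conditioning on Supply=3 selects the 2 unit(s) with Demand ∈ {-2, 0}. Their Revenue values: 1, 3. Mean = 2.

2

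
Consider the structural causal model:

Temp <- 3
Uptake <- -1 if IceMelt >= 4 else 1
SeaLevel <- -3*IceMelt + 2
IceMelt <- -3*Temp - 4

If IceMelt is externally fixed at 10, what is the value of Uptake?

Under do(IceMelt=10), the mechanism IceMelt <- -3*Temp - 4 is discarded; IceMelt is fixed at 10.
Uptake = -1 if IceMelt >= 4 else 1  [with IceMelt=10]  = -1

-1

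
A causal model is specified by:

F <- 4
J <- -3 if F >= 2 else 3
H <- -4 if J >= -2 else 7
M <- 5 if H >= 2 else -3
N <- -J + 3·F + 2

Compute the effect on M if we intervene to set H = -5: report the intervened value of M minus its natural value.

-8

The intervention breaks the incoming arrows to H: H <- -4 if J >= -2 else 7 no longer applies, and H = -5.
M = 5 if H >= 2 else -3  [with H=-5]  = -3
Without intervention: J = -3 if F >= 2 else 3  [with F=4]  = -3; H = -4 if J >= -2 else 7  [with J=-3]  = 7; M = 5 if H >= 2 else -3  [with H=7]  = 5.
Change = -3 − 5 = -8.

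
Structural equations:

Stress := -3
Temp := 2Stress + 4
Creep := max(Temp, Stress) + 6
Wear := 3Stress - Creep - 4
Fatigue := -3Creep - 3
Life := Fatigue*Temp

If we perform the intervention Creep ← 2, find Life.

18

The intervention breaks the incoming arrows to Creep: Creep := max(Temp, Stress) + 6 no longer applies, and Creep = 2.
Temp = 2Stress + 4  [with Stress=-3]  = -2
Fatigue = -3Creep - 3  [with Creep=2]  = -9
Life = Fatigue*Temp  [with Fatigue=-9, Temp=-2]  = 18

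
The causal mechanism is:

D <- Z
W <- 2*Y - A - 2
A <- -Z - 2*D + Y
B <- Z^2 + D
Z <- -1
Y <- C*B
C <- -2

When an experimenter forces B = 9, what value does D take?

Under do(B=9), the mechanism B <- Z^2 + D is discarded; B is fixed at 9.
Since D is not a descendant of the intervened variable, it is unaffected.
D = Z  [with Z=-1]  = -1

-1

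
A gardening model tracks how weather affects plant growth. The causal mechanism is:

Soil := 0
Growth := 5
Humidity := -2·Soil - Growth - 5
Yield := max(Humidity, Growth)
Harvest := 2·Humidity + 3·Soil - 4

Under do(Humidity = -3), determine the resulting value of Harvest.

-10

do(Humidity=-3) replaces the equation Humidity := -2·Soil - Growth - 5 with the constant Humidity = -3.
Harvest = 2·Humidity + 3·Soil - 4  [with Humidity=-3, Soil=0]  = -10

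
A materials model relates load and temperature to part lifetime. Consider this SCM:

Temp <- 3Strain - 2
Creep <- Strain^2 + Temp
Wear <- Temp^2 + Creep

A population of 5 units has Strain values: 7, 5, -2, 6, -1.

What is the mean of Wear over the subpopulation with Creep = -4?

40.5

E[Wear|Creep=-4] averages over only the 2 units with Creep=-4 (Strain = -2, -1): Wear = 60, 21, mean 40.5.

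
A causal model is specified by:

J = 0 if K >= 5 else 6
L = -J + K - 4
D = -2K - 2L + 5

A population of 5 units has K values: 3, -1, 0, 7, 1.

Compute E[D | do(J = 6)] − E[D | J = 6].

-5

The intervention sets J=6 in all 5 units regardless of K. Recomputing D per unit gives 13, 29, 25, -3, 21; average 17.
Observing J=6 restricts to units where J's equation naturally yields 6: K ∈ {3, -1, 0, 1}. In that subpopulation D = 13, 29, 25, 21, mean 22.
Difference = 17 − 22 = -5.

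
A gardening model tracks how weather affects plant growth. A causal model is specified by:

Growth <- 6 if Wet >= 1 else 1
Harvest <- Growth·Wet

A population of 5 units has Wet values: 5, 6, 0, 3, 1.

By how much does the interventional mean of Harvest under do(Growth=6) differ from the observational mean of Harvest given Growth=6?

-4.5

The intervention sets Growth=6 in all 5 units regardless of Wet. Recomputing Harvest per unit gives 30, 36, 0, 18, 6; average 18.
E[Harvest|Growth=6] averages over only the 4 units with Growth=6 (Wet = 5, 6, 3, 1): Harvest = 30, 36, 18, 6, mean 22.5.
Difference = 18 − 22.5 = -4.5.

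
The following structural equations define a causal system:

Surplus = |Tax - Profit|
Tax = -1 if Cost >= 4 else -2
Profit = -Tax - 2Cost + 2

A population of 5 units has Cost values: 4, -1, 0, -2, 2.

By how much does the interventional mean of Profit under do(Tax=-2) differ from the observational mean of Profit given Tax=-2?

The intervention sets Tax=-2 in all 5 units regardless of Cost. Recomputing Profit per unit gives -4, 6, 4, 8, 0; average 2.8.
Observing Tax=-2 restricts to units where Tax's equation naturally yields -2: Cost ∈ {-1, 0, -2, 2}. In that subpopulation Profit = 6, 4, 8, 0, mean 4.5.
Difference = 2.8 − 4.5 = -1.7.

-1.7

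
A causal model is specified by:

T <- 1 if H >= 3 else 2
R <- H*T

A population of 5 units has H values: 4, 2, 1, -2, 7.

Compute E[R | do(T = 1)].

The intervention sets T=1 in all 5 units regardless of H. Recomputing R per unit gives 4, 2, 1, -2, 7; average 2.4.

2.4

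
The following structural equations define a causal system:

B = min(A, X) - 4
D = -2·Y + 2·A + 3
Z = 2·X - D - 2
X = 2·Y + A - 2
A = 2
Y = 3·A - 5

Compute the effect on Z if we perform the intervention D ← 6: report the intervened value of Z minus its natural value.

-1

The intervention breaks the incoming arrows to D: D = -2·Y + 2·A + 3 no longer applies, and D = 6.
Y = 3·A - 5  [with A=2]  = 1
X = 2·Y + A - 2  [with Y=1, A=2]  = 2
Z = 2·X - D - 2  [with X=2, D=6]  = -4
Without intervention: Y = 3·A - 5  [with A=2]  = 1; D = -2·Y + 2·A + 3  [with Y=1, A=2]  = 5; X = 2·Y + A - 2  [with Y=1, A=2]  = 2; Z = 2·X - D - 2  [with X=2, D=5]  = -3.
Change = -4 − (-3) = -1.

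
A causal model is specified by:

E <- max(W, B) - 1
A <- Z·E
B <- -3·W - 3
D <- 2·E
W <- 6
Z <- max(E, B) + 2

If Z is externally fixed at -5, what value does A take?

Under do(Z=-5), the mechanism Z <- max(E, B) + 2 is discarded; Z is fixed at -5.
B = -3·W - 3  [with W=6]  = -21
E = max(W, B) - 1  [with W=6, B=-21]  = 5
A = Z·E  [with Z=-5, E=5]  = -25

-25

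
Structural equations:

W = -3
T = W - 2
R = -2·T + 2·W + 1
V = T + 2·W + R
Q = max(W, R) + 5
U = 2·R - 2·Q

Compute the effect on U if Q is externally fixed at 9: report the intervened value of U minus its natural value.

The intervention breaks the incoming arrows to Q: Q = max(W, R) + 5 no longer applies, and Q = 9.
T = W - 2  [with W=-3]  = -5
R = -2·T + 2·W + 1  [with T=-5, W=-3]  = 5
U = 2·R - 2·Q  [with R=5, Q=9]  = -8
Without intervention: T = W - 2  [with W=-3]  = -5; R = -2·T + 2·W + 1  [with T=-5, W=-3]  = 5; Q = max(W, R) + 5  [with W=-3, R=5]  = 10; U = 2·R - 2·Q  [with R=5, Q=10]  = -10.
Change = -8 − (-10) = 2.

2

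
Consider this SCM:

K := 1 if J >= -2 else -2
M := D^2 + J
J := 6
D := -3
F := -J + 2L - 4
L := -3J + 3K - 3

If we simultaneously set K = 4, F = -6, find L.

The joint intervention fixes K = 4, F = -6, removing each variable's own equation.
L = -3J + 3K - 3  [with J=6, K=4]  = -9

-9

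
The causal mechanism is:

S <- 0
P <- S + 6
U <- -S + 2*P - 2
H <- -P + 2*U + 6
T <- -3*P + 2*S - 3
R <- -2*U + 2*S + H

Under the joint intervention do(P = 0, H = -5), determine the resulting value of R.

The joint intervention fixes P = 0, H = -5, removing each variable's own equation.
U = -S + 2*P - 2  [with S=0, P=0]  = -2
R = -2*U + 2*S + H  [with U=-2, S=0, H=-5]  = -1

-1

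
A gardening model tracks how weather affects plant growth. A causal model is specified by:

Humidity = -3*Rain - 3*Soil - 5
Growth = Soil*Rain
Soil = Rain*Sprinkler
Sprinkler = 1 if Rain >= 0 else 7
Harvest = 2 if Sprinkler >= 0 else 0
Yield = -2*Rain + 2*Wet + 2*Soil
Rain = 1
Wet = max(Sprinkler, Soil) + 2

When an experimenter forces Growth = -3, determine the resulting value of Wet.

3

The intervention breaks the incoming arrows to Growth: Growth = Soil*Rain no longer applies, and Growth = -3.
Since Wet is not a descendant of the intervened variable, it is unaffected.
Sprinkler = 1 if Rain >= 0 else 7  [with Rain=1]  = 1
Soil = Rain*Sprinkler  [with Rain=1, Sprinkler=1]  = 1
Wet = max(Sprinkler, Soil) + 2  [with Sprinkler=1, Soil=1]  = 3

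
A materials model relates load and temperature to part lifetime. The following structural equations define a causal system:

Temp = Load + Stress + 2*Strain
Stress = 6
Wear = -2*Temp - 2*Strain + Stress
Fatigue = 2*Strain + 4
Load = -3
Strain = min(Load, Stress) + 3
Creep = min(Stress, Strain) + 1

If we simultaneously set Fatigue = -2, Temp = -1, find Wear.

Setting Fatigue = -2, Temp = -1 by intervention discards those variables' equations.
Strain = min(Load, Stress) + 3  [with Load=-3, Stress=6]  = 0
Wear = -2*Temp - 2*Strain + Stress  [with Temp=-1, Strain=0, Stress=6]  = 8

8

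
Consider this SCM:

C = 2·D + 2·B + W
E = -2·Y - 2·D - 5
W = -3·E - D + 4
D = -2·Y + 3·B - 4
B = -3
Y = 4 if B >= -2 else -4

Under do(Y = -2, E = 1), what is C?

-14

The joint intervention fixes Y = -2, E = 1, removing each variable's own equation.
D = -2·Y + 3·B - 4  [with Y=-2, B=-3]  = -9
W = -3·E - D + 4  [with E=1, D=-9]  = 10
C = 2·D + 2·B + W  [with D=-9, B=-3, W=10]  = -14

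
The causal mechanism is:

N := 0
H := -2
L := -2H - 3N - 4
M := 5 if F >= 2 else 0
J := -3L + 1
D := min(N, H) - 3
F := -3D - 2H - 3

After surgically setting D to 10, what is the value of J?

1

The intervention breaks the incoming arrows to D: D := min(N, H) - 3 no longer applies, and D = 10.
No directed path runs from D to J, so J keeps its natural value.
L = -2H - 3N - 4  [with H=-2, N=0]  = 0
J = -3L + 1  [with L=0]  = 1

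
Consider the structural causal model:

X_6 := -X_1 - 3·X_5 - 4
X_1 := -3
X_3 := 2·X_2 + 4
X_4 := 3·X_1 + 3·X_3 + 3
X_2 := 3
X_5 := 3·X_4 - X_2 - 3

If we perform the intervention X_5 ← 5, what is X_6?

The intervention breaks the incoming arrows to X_5: X_5 := 3·X_4 - X_2 - 3 no longer applies, and X_5 = 5.
X_6 = -X_1 - 3·X_5 - 4  [with X_1=-3, X_5=5]  = -16

-16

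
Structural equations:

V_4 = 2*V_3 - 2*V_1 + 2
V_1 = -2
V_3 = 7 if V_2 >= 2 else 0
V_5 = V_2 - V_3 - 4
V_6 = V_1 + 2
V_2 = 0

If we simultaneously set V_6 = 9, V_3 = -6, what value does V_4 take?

Under do(V_6 = 9, V_3 = -6), each intervened variable's structural equation is replaced by its fixed value.
V_4 = 2*V_3 - 2*V_1 + 2  [with V_3=-6, V_1=-2]  = -6

-6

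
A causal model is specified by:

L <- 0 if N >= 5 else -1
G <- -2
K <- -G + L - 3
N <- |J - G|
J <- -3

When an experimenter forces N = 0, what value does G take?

-2

Under do(N=0), the mechanism N <- |J - G| is discarded; N is fixed at 0.
Since G is not a descendant of the intervened variable, it is unaffected.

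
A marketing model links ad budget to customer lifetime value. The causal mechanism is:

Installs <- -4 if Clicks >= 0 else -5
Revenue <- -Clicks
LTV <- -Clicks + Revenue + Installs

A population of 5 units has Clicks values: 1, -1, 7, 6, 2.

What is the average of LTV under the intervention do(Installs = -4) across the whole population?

-10

Under do(Installs=-4), Installs's equation is replaced by Installs=-4 for every unit. Per-unit LTV: -6, -2, -18, -16, -8. Mean = -10.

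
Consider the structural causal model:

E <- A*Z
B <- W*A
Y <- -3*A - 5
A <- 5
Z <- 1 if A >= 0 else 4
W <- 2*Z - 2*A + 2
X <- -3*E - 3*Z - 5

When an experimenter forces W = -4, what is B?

-20

The intervention breaks the incoming arrows to W: W <- 2*Z - 2*A + 2 no longer applies, and W = -4.
B = W*A  [with W=-4, A=5]  = -20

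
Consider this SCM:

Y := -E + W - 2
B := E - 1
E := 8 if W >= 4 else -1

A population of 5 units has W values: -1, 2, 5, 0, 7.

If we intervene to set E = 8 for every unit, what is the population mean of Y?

The intervention sets E=8 in all 5 units regardless of W. Recomputing Y per unit gives -11, -8, -5, -10, -3; average -7.4.

-7.4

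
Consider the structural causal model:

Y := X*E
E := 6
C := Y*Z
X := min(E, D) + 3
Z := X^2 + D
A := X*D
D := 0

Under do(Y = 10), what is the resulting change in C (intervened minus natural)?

-72

Under do(Y=10), the mechanism Y := X*E is discarded; Y is fixed at 10.
X = min(E, D) + 3  [with E=6, D=0]  = 3
Z = X^2 + D  [with X=3, D=0]  = 9
C = Y*Z  [with Y=10, Z=9]  = 90
Without intervention: X = min(E, D) + 3  [with E=6, D=0]  = 3; Y = X*E  [with X=3, E=6]  = 18; Z = X^2 + D  [with X=3, D=0]  = 9; C = Y*Z  [with Y=18, Z=9]  = 162.
Change = 90 − 162 = -72.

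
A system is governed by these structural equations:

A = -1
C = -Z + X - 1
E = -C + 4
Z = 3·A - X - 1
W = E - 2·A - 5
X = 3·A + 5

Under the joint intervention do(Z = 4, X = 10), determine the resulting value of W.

-4

Setting Z = 4, X = 10 by intervention discards those variables' equations.
C = -Z + X - 1  [with Z=4, X=10]  = 5
E = -C + 4  [with C=5]  = -1
W = E - 2·A - 5  [with E=-1, A=-1]  = -4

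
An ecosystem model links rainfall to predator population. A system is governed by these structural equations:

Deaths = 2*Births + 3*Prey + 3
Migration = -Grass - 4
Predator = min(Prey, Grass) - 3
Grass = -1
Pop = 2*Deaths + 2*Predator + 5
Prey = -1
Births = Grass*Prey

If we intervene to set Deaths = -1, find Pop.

Under do(Deaths=-1), the mechanism Deaths = 2*Births + 3*Prey + 3 is discarded; Deaths is fixed at -1.
Predator = min(Prey, Grass) - 3  [with Prey=-1, Grass=-1]  = -4
Pop = 2*Deaths + 2*Predator + 5  [with Deaths=-1, Predator=-4]  = -5

-5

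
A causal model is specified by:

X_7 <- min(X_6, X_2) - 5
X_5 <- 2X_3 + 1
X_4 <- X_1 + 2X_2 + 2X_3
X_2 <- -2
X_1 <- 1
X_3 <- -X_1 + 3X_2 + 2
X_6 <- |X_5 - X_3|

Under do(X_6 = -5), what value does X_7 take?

Intervening sets X_6 = -5 and removes its equation (X_6 <- |X_5 - X_3|).
X_7 = min(X_6, X_2) - 5  [with X_6=-5, X_2=-2]  = -10

-10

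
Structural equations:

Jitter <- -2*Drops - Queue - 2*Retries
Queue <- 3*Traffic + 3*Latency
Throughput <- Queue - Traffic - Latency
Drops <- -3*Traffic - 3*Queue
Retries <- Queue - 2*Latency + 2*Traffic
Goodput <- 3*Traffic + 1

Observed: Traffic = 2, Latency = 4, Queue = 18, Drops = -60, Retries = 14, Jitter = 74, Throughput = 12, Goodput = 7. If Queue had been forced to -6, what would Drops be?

The intervention breaks the incoming arrows to Queue: Queue <- 3*Traffic + 3*Latency no longer applies, and Queue = -6.
Drops = -3*Traffic - 3*Queue  [with Traffic=2, Queue=-6]  = 12

12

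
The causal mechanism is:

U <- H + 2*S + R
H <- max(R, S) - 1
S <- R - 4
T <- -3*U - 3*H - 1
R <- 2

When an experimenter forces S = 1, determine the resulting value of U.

Under do(S=1), the mechanism S <- R - 4 is discarded; S is fixed at 1.
H = max(R, S) - 1  [with R=2, S=1]  = 1
U = H + 2*S + R  [with H=1, S=1, R=2]  = 5

5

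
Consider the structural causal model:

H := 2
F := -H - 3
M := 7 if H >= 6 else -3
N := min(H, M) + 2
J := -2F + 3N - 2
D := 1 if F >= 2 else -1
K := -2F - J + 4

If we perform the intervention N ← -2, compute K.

12

The intervention breaks the incoming arrows to N: N := min(H, M) + 2 no longer applies, and N = -2.
F = -H - 3  [with H=2]  = -5
J = -2F + 3N - 2  [with F=-5, N=-2]  = 2
K = -2F - J + 4  [with F=-5, J=2]  = 12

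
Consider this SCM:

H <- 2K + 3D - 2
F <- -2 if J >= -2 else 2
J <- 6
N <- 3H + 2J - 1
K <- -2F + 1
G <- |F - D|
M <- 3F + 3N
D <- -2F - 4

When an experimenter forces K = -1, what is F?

Under do(K=-1), the mechanism K <- -2F + 1 is discarded; K is fixed at -1.
No directed path runs from K to F, so F keeps its natural value.
F = -2 if J >= -2 else 2  [with J=6]  = -2

-2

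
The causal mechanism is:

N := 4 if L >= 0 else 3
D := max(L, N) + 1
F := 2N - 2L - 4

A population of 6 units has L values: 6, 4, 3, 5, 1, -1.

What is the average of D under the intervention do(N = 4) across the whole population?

5.5

Under do(N=4), N's equation is replaced by N=4 for every unit. Per-unit D: 7, 5, 5, 6, 5, 5. Mean = 5.5.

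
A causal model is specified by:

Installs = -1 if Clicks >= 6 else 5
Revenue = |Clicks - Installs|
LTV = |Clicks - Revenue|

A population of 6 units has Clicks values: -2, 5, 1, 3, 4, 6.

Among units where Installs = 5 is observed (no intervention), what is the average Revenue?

2.8

Conditioning on Installs=5 selects the 5 unit(s) with Clicks ∈ {-2, 5, 1, 3, 4}. Their Revenue values: 7, 0, 4, 2, 1. Mean = 2.8.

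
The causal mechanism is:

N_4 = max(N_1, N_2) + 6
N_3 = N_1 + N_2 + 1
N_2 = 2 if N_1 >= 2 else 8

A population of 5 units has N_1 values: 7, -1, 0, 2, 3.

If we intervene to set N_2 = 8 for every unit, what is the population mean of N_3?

11.2

Under do(N_2=8), N_2's equation is replaced by N_2=8 for every unit. Per-unit N_3: 16, 8, 9, 11, 12. Mean = 11.2.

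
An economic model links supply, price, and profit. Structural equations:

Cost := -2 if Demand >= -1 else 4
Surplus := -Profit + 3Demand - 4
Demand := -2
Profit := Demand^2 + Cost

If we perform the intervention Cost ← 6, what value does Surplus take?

-20

Under do(Cost=6), the mechanism Cost := -2 if Demand >= -1 else 4 is discarded; Cost is fixed at 6.
Profit = Demand^2 + Cost  [with Demand=-2, Cost=6]  = 10
Surplus = -Profit + 3Demand - 4  [with Profit=10, Demand=-2]  = -20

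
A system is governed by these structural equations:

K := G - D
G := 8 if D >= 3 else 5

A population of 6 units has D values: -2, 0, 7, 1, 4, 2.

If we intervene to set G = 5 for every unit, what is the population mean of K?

The intervention sets G=5 in all 6 units regardless of D. Recomputing K per unit gives 7, 5, -2, 4, 1, 3; average 3.

3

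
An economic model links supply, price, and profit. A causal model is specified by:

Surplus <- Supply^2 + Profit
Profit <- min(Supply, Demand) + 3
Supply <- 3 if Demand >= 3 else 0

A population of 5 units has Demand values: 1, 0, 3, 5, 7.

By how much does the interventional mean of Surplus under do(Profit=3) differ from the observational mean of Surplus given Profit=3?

Under do(Profit=3), Profit's equation is replaced by Profit=3 for every unit. Per-unit Surplus: 3, 3, 12, 12, 12. Mean = 8.4.
Observing Profit=3 restricts to units where Profit's equation naturally yields 3: Demand ∈ {1, 0}. In that subpopulation Surplus = 3, 3, mean 3.
Difference = 8.4 − 3 = 5.4.

5.4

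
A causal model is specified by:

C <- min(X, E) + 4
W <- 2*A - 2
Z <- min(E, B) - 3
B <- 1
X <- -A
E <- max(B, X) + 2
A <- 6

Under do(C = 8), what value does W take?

Under do(C=8), the mechanism C <- min(X, E) + 4 is discarded; C is fixed at 8.
Since W is not a descendant of the intervened variable, it is unaffected.
W = 2*A - 2  [with A=6]  = 10

10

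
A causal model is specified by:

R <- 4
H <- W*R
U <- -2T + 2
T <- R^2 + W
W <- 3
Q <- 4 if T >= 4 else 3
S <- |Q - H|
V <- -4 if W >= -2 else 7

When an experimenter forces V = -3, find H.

Intervening sets V = -3 and removes its equation (V <- -4 if W >= -2 else 7).
H is not downstream of the intervention, so its value is determined by the original equations.
H = W*R  [with W=3, R=4]  = 12

12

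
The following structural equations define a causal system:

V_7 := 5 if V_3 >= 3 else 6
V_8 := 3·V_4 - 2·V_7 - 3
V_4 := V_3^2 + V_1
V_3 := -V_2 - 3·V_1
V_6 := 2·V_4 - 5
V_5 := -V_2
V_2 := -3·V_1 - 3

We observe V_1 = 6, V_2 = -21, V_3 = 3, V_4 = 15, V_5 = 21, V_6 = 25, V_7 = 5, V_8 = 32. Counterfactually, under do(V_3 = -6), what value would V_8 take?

111

The intervention breaks the incoming arrows to V_3: V_3 := -V_2 - 3·V_1 no longer applies, and V_3 = -6.
V_4 = V_3^2 + V_1  [with V_3=-6, V_1=6]  = 42
V_7 = 5 if V_3 >= 3 else 6  [with V_3=-6]  = 6
V_8 = 3·V_4 - 2·V_7 - 3  [with V_4=42, V_7=6]  = 111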